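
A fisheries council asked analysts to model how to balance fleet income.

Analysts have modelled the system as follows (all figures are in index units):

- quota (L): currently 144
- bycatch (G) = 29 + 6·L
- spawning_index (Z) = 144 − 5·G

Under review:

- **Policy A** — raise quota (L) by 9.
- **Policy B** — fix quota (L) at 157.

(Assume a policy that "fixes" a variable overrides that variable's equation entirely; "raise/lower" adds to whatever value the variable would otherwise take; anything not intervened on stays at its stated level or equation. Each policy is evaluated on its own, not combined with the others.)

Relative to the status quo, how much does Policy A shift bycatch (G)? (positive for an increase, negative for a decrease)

54

Baseline:
  L = 144
  G = 29 + 6·144 = 893
Policy A (L + 9):
  L = 144 + 9 = 153
  G = 29 + 6·153 = 947
Change in G: 947 − 893 = 54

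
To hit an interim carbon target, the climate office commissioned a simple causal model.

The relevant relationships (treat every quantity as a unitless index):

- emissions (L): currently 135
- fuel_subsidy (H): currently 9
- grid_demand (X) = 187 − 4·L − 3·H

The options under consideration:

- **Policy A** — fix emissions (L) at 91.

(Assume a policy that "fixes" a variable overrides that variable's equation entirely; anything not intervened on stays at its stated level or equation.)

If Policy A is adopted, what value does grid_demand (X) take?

Policy A (L := 91):
  L = 91
  H = 9
  X = 187 − 4·91 − 3·9 = -204

-204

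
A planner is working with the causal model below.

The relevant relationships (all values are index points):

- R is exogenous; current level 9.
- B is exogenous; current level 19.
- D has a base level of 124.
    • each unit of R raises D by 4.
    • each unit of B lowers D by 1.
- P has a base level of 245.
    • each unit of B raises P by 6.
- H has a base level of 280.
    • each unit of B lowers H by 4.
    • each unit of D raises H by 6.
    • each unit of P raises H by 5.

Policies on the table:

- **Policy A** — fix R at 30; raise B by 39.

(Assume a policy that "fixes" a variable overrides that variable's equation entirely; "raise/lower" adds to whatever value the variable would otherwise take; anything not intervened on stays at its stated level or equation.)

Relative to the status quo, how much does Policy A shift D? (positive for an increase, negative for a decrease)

45

Baseline:
  R = 9
  B = 19
  D = 124 + 4·9 − 19 = 141
Policy A (R := 30, B + 39):
  R = 30
  B = 19 + 39 = 58
  D = 124 + 4·30 − 58 = 186
Change in D: 186 − 141 = 45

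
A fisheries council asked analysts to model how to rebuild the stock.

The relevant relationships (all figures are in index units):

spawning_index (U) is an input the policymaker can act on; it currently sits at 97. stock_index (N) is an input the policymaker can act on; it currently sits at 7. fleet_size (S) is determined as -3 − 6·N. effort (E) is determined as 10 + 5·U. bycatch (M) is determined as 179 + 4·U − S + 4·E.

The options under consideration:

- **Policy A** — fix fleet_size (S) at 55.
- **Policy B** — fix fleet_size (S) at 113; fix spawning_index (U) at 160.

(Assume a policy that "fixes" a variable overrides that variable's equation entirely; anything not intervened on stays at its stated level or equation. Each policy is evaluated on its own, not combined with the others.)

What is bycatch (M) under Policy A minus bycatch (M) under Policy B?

Policy A (S := 55):
  U = 97
  N = 7
  S = 55
  E = 10 + 5·97 = 495
  M = 179 + 4·97 − 55 + 4·495 = 2492
Policy B (S := 113, U := 160):
  U = 160
  N = 7
  S = 113
  E = 10 + 5·160 = 810
  M = 179 + 4·160 − 113 + 4·810 = 3946
M: 2492 − 3946 = -1454

-1454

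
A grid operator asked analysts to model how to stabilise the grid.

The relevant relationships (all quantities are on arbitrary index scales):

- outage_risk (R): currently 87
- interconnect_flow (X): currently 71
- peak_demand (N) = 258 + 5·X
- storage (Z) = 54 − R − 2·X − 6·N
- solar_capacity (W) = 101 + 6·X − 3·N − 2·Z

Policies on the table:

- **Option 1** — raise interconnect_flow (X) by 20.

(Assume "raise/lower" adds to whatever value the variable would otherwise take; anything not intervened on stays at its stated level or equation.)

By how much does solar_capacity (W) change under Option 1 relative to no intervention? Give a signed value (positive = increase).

Baseline:
  R = 87
  X = 71
  N = 258 + 5·71 = 613
  Z = 54 − 87 − 2·71 − 6·613 = -3853
  W = 101 + 6·71 − 3·613 − 2·(-3853) = 6394
Option 1 (X + 20):
  R = 87
  X = 71 + 20 = 91
  N = 258 + 5·91 = 713
  Z = 54 − 87 − 2·91 − 6·713 = -4493
  W = 101 + 6·91 − 3·713 − 2·(-4493) = 7494
Change in W: 7494 − 6394 = 1100

1100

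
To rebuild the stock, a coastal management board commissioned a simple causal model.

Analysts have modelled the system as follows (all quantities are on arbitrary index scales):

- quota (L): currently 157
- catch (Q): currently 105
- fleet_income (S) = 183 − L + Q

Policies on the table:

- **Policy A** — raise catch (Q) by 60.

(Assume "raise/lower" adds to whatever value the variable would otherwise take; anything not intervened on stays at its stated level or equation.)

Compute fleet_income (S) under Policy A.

Policy A (Q + 60):
  L = 157
  Q = 105 + 60 = 165
  S = 183 − 157 + 165 = 191

191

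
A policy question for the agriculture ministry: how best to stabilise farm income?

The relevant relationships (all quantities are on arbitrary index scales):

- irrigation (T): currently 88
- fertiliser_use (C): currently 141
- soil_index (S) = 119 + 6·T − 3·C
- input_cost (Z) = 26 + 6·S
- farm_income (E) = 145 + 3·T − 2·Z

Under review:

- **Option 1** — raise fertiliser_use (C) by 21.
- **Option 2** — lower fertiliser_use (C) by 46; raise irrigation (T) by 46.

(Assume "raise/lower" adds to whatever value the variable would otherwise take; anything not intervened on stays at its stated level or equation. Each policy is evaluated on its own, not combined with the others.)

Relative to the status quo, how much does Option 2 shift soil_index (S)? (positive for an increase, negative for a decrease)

414

Baseline:
  T = 88
  C = 141
  S = 119 + 6·88 − 3·141 = 224
Option 2 (C − 46, T + 46):
  T = 88 + 46 = 134
  C = 141 − 46 = 95
  S = 119 + 6·134 − 3·95 = 638
Change in S: 638 − 224 = 414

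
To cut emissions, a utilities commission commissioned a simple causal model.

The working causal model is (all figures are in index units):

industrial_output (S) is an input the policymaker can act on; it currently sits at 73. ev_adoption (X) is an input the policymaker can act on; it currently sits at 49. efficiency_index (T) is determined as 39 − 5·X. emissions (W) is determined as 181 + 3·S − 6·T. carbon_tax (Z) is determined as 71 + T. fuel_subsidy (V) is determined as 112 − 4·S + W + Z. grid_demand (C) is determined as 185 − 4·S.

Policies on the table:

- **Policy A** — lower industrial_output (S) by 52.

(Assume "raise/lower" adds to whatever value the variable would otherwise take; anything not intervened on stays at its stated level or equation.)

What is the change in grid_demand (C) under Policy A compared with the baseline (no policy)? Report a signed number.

208

Baseline:
  S = 73
  C = 185 − 4·73 = -107
Policy A (S − 52):
  S = 73 − 52 = 21
  C = 185 − 4·21 = 101
Change in C: 101 − (-107) = 208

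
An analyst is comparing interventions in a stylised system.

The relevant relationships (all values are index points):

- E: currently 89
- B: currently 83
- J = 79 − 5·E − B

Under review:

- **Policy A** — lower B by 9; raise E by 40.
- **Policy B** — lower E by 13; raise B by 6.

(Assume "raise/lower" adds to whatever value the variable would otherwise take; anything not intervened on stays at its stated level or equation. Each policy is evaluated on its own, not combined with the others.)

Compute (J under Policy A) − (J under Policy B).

-250

Policy A (B − 9, E + 40):
  E = 89 + 40 = 129
  B = 83 − 9 = 74
  J = 79 − 5·129 − 74 = -640
Policy B (E − 13, B + 6):
  E = 89 − 13 = 76
  B = 83 + 6 = 89
  J = 79 − 5·76 − 89 = -390
J: -640 − (-390) = -250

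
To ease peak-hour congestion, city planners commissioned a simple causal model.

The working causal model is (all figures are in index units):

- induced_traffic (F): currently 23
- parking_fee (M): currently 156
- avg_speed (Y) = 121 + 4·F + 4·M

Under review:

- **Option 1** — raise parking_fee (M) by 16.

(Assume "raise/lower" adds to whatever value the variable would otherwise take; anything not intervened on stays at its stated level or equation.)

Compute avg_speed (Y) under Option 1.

Option 1 (M + 16):
  F = 23
  M = 156 + 16 = 172
  Y = 121 + 4·23 + 4·172 = 901

901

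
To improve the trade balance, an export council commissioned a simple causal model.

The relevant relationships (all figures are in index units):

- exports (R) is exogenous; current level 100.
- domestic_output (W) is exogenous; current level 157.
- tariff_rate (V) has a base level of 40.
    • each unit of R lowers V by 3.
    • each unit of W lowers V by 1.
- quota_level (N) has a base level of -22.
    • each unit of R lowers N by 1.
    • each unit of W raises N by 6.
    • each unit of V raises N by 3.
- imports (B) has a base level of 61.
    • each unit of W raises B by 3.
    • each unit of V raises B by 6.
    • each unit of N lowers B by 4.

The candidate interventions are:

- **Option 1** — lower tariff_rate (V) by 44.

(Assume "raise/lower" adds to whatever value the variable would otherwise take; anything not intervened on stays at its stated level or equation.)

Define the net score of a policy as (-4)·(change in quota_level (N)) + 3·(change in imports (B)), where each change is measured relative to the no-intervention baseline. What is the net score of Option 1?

Baseline:
  R = 100
  W = 157
  V = 40 − 3·100 − 157 = -417
  N = -22 − 100 + 6·157 + 3·(-417) = -431
  B = 61 + 3·157 + 6·(-417) − 4·(-431) = -246
Option 1 (V − 44):
  R = 100
  W = 157
  V = 40 − 3·100 − 157 (−44 from intervention) = -461
  N = -22 − 100 + 6·157 + 3·(-461) = -563
  B = 61 + 3·157 + 6·(-461) − 4·(-563) = 18
ΔN = -563 − (-431) = -132; ΔB = 18 − (-246) = 264
Score = (-4)·(-132) + 3·264 = 1320

1320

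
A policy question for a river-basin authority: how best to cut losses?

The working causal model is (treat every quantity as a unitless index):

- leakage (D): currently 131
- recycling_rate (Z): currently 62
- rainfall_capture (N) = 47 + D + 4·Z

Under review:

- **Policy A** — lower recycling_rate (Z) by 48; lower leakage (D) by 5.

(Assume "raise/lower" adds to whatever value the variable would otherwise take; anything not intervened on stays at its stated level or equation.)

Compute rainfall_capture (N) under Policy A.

Policy A (Z − 48, D − 5):
  D = 131 − 5 = 126
  Z = 62 − 48 = 14
  N = 47 + 126 + 4·14 = 229

229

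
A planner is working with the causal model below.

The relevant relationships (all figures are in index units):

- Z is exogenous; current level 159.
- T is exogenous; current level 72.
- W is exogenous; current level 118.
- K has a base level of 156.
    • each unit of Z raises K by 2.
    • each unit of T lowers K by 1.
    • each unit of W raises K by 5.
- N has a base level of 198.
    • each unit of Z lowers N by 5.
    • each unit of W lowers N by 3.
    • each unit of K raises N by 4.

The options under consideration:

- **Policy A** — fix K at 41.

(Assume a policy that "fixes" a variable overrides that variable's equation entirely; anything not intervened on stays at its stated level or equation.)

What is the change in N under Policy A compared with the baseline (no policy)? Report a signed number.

-3804

Baseline:
  Z = 159
  T = 72
  W = 118
  K = 156 + 2·159 − 72 + 5·118 = 992
  N = 198 − 5·159 − 3·118 + 4·992 = 3017
Policy A (K := 41):
  Z = 159
  T = 72
  W = 118
  K = 41
  N = 198 − 5·159 − 3·118 + 4·41 = -787
Change in N: -787 − 3017 = -3804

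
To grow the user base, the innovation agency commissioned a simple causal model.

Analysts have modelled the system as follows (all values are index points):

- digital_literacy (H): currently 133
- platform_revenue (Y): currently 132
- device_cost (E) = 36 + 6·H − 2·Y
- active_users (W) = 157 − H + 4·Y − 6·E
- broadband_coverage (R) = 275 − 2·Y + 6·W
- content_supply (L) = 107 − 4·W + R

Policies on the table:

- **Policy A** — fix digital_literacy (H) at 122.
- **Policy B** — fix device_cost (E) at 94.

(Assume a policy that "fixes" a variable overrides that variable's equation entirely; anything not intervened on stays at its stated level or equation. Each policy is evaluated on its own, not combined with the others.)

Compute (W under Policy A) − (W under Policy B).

-2449

Policy A (H := 122):
  H = 122
  Y = 132
  E = 36 + 6·122 − 2·132 = 504
  W = 157 − 122 + 4·132 − 6·504 = -2461
Policy B (E := 94):
  H = 133
  Y = 132
  E = 94
  W = 157 − 133 + 4·132 − 6·94 = -12
W: -2461 − (-12) = -2449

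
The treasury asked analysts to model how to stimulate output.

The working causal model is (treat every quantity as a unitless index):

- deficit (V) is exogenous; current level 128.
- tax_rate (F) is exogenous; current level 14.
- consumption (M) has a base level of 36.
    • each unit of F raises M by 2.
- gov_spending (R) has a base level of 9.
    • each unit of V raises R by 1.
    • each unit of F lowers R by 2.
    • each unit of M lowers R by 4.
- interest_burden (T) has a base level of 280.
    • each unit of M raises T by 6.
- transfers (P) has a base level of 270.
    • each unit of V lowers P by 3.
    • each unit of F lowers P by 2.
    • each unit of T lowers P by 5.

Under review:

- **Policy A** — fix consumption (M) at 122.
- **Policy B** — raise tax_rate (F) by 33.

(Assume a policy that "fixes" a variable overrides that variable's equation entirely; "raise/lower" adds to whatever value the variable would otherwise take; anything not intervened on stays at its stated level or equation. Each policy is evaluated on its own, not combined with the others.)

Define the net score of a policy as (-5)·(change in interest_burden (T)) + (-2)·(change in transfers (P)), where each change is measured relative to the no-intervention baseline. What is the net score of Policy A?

Baseline:
  V = 128
  F = 14
  M = 36 + 2·14 = 64
  T = 280 + 6·64 = 664
  P = 270 − 3·128 − 2·14 − 5·664 = -3462
Policy A (M := 122):
  V = 128
  F = 14
  M = 122
  T = 280 + 6·122 = 1012
  P = 270 − 3·128 − 2·14 − 5·1012 = -5202
ΔT = 1012 − 664 = 348; ΔP = -5202 − (-3462) = -1740
Score = (-5)·348 + (-2)·(-1740) = 1740

1740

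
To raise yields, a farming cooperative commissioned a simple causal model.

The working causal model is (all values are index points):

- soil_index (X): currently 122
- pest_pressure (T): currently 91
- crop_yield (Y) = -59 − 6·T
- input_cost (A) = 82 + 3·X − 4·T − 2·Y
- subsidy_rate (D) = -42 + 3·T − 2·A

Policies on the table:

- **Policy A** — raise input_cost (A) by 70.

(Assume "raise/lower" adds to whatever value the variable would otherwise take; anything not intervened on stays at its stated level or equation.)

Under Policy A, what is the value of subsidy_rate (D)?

Policy A (A + 70):
  X = 122
  T = 91
  Y = -59 − 6·91 = -605
  A = 82 + 3·122 − 4·91 − 2·(-605) (+70 from intervention) = 1364
  D = -42 + 3·91 − 2·1364 = -2497

-2497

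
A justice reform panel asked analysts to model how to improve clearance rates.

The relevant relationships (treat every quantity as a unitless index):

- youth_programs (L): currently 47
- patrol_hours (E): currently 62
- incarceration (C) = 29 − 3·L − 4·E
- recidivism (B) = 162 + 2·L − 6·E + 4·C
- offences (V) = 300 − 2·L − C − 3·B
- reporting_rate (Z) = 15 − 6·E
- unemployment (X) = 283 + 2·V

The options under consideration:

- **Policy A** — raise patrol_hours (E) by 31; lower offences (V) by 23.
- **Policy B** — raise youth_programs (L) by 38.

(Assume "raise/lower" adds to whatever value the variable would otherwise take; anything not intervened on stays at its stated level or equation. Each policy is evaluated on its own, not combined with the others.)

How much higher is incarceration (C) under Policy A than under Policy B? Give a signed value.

-10

Policy A (E + 31, V − 23):
  L = 47
  E = 62 + 31 = 93
  C = 29 − 3·47 − 4·93 = -484
Policy B (L + 38):
  L = 47 + 38 = 85
  E = 62
  C = 29 − 3·85 − 4·62 = -474
C: -484 − (-474) = -10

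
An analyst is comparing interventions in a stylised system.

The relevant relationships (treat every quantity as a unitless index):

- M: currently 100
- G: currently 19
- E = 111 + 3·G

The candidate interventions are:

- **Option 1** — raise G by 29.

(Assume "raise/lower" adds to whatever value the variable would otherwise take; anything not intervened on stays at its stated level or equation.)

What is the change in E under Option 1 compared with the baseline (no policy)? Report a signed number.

Baseline:
  G = 19
  E = 111 + 3·19 = 168
Option 1 (G + 29):
  G = 19 + 29 = 48
  E = 111 + 3·48 = 255
Change in E: 255 − 168 = 87

87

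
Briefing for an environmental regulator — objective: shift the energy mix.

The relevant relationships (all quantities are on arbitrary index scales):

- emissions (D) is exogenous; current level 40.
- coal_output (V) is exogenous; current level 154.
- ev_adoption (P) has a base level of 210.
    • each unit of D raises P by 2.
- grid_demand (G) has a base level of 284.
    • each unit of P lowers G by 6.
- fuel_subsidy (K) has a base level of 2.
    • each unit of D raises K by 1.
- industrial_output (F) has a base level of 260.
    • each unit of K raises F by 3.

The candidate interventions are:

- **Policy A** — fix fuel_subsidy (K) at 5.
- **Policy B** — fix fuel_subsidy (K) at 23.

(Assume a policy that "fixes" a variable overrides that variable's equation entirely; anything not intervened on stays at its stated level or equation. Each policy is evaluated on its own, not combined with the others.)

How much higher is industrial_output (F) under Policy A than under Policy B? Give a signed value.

-54

Policy A (K := 5):
  D = 40
  K = 5
  F = 260 + 3·5 = 275
Policy B (K := 23):
  D = 40
  K = 23
  F = 260 + 3·23 = 329
F: 275 − 329 = -54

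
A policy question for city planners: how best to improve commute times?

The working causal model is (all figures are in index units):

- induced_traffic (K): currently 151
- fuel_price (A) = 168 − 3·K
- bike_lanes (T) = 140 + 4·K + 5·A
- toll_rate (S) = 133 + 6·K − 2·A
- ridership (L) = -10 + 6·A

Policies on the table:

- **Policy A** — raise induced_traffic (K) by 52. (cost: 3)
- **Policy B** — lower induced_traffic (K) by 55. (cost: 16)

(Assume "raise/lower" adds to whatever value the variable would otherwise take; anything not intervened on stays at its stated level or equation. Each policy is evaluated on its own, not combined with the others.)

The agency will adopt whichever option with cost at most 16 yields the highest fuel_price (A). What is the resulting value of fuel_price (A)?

-120

Policy A (K + 52):
  K = 151 + 52 = 203
  A = 168 − 3·203 = -441
Policy B (K − 55):
  K = 151 − 55 = 96
  A = 168 − 3·96 = -120
Comparing — Policy A: A=-441, Policy B: A=-120. Highest is -120 (Policy B).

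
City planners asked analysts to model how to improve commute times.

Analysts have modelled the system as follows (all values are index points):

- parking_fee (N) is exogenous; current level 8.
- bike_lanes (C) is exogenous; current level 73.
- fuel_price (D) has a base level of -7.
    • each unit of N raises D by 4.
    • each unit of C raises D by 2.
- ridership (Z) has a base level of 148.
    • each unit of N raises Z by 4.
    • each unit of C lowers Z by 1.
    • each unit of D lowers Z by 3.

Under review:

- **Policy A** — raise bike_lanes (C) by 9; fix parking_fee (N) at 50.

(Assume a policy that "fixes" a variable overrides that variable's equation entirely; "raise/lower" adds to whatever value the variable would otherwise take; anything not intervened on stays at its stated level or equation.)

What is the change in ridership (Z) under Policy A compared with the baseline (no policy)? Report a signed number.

Baseline:
  N = 8
  C = 73
  D = -7 + 4·8 + 2·73 = 171
  Z = 148 + 4·8 − 73 − 3·171 = -406
Policy A (C + 9, N := 50):
  N = 50
  C = 73 + 9 = 82
  D = -7 + 4·50 + 2·82 = 357
  Z = 148 + 4·50 − 82 − 3·357 = -805
Change in Z: -805 − (-406) = -399

-399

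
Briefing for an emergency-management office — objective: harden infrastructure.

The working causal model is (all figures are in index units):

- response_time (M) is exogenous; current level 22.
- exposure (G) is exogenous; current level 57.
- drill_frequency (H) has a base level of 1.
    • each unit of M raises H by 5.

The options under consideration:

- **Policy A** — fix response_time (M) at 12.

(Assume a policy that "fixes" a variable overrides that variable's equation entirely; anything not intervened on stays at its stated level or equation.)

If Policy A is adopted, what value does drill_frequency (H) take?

Policy A (M := 12):
  M = 12
  H = 1 + 5·12 = 61

61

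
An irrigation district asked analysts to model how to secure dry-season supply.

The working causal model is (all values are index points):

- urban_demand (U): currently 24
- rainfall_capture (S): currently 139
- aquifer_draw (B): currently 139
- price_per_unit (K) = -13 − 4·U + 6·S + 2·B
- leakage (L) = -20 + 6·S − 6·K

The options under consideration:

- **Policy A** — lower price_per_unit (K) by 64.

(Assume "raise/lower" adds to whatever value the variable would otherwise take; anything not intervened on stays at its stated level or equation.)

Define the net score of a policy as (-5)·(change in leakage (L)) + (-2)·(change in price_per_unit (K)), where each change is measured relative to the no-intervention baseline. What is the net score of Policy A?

Baseline:
  U = 24
  S = 139
  B = 139
  K = -13 − 4·24 + 6·139 + 2·139 = 1003
  L = -20 + 6·139 − 6·1003 = -5204
Policy A (K − 64):
  U = 24
  S = 139
  B = 139
  K = -13 − 4·24 + 6·139 + 2·139 (−64 from intervention) = 939
  L = -20 + 6·139 − 6·939 = -4820
ΔL = -4820 − (-5204) = 384; ΔK = 939 − 1003 = -64
Score = (-5)·384 + (-2)·(-64) = -1792

-1792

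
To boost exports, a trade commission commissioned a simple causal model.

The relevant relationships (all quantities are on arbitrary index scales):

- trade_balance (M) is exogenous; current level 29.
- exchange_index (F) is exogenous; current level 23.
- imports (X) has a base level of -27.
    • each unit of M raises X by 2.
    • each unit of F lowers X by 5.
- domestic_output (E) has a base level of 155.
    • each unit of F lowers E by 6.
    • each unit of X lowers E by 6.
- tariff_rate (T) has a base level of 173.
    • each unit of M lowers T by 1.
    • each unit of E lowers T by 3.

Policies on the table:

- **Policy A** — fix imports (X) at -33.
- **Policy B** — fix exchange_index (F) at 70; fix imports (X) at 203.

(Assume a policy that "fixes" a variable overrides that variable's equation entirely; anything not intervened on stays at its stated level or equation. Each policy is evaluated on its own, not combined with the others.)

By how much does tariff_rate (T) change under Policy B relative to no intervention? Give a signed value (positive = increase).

Baseline:
  M = 29
  F = 23
  X = -27 + 2·29 − 5·23 = -84
  E = 155 − 6·23 − 6·(-84) = 521
  T = 173 − 29 − 3·521 = -1419
Policy B (F := 70, X := 203):
  M = 29
  F = 70
  X = 203
  E = 155 − 6·70 − 6·203 = -1483
  T = 173 − 29 − 3·(-1483) = 4593
Change in T: 4593 − (-1419) = 6012

6012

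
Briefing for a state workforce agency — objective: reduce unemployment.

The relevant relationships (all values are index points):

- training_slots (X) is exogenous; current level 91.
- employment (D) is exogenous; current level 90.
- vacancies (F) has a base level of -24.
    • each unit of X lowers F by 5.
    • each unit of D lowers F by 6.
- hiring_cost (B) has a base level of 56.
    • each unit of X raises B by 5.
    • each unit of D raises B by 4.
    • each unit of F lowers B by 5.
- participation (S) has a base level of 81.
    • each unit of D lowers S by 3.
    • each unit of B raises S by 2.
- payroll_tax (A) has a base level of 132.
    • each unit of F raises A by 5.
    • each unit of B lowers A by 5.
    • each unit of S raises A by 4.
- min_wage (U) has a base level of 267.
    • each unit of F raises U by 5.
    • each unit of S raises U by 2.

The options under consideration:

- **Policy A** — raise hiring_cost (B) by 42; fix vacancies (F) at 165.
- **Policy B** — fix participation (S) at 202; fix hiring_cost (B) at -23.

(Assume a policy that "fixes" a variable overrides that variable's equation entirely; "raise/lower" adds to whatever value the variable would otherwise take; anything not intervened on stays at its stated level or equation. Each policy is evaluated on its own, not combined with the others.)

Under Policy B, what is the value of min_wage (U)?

Policy B (S := 202, B := -23):
  X = 91
  D = 90
  F = -24 − 5·91 − 6·90 = -1019
  B = -23
  S = 202
  U = 267 + 5·(-1019) + 2·202 = -4424

-4424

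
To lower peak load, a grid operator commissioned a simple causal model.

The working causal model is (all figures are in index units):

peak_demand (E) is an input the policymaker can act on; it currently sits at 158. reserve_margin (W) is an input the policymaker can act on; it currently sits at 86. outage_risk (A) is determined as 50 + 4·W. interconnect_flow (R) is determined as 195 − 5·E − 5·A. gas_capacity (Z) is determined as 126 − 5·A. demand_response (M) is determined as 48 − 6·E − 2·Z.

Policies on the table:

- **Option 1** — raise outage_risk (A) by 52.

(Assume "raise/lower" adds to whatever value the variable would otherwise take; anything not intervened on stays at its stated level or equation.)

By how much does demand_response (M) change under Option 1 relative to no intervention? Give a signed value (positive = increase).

Baseline:
  E = 158
  W = 86
  A = 50 + 4·86 = 394
  Z = 126 − 5·394 = -1844
  M = 48 − 6·158 − 2·(-1844) = 2788
Option 1 (A + 52):
  E = 158
  W = 86
  A = 50 + 4·86 (+52 from intervention) = 446
  Z = 126 − 5·446 = -2104
  M = 48 − 6·158 − 2·(-2104) = 3308
Change in M: 3308 − 2788 = 520

520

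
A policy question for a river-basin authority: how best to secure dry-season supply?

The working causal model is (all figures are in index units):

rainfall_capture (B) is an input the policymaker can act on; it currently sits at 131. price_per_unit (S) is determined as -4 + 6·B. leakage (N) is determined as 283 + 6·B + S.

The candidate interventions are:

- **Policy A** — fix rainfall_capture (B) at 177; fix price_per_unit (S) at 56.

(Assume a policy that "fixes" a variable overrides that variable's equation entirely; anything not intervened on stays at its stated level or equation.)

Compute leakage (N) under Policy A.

Policy A (B := 177, S := 56):
  B = 177
  S = 56
  N = 283 + 6·177 + 56 = 1401

1401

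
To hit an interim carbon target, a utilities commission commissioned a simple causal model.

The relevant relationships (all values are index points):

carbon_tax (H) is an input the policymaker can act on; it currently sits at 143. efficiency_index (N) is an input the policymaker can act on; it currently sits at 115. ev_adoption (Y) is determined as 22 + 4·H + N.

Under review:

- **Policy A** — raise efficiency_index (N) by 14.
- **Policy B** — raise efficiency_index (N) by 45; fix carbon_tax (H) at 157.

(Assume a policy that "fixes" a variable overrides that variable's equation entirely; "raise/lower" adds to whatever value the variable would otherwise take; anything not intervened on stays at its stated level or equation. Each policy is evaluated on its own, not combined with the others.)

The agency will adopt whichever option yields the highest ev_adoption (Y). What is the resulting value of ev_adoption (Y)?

810

Policy A (N + 14):
  H = 143
  N = 115 + 14 = 129
  Y = 22 + 4·143 + 129 = 723
Policy B (N + 45, H := 157):
  H = 157
  N = 115 + 45 = 160
  Y = 22 + 4·157 + 160 = 810
Comparing — Policy A: Y=723, Policy B: Y=810. Highest is 810 (Policy B).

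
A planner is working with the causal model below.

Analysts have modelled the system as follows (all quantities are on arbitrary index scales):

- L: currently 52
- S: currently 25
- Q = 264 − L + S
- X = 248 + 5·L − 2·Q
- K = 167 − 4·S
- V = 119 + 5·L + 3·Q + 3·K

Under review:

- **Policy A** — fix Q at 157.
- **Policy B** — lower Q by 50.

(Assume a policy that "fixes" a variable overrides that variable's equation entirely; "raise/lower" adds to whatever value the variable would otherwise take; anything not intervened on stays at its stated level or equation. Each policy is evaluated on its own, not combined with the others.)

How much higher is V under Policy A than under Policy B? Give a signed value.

-90

Policy A (Q := 157):
  L = 52
  S = 25
  Q = 157
  K = 167 − 4·25 = 67
  V = 119 + 5·52 + 3·157 + 3·67 = 1051
Policy B (Q − 50):
  L = 52
  S = 25
  Q = 264 − 52 + 25 (−50 from intervention) = 187
  K = 167 − 4·25 = 67
  V = 119 + 5·52 + 3·187 + 3·67 = 1141
V: 1051 − 1141 = -90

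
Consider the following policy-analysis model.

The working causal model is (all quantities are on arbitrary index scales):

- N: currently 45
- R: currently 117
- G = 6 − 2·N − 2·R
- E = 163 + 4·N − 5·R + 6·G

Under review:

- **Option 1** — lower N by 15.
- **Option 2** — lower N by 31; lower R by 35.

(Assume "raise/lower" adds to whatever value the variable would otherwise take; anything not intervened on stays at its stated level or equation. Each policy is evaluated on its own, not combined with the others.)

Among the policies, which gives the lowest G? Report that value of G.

-288

Option 1 (N − 15):
  N = 45 − 15 = 30
  R = 117
  G = 6 − 2·30 − 2·117 = -288
Option 2 (N − 31, R − 35):
  N = 45 − 31 = 14
  R = 117 − 35 = 82
  G = 6 − 2·14 − 2·82 = -186
Comparing — Option 1: G=-288, Option 2: G=-186. Lowest is -288 (Option 1).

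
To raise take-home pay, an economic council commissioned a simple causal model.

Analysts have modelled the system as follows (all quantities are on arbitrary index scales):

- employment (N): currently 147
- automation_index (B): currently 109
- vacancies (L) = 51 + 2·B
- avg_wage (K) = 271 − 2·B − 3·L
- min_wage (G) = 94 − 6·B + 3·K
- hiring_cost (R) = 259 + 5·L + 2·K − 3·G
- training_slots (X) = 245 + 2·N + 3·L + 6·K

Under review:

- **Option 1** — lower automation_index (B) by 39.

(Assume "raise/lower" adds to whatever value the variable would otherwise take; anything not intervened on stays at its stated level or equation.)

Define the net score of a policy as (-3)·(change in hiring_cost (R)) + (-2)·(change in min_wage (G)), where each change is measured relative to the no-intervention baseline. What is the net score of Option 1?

7488

Baseline:
  B = 109
  L = 51 + 2·109 = 269
  K = 271 − 2·109 − 3·269 = -754
  G = 94 − 6·109 + 3·(-754) = -2822
  R = 259 + 5·269 + 2·(-754) − 3·(-2822) = 8562
Option 1 (B − 39):
  B = 109 − 39 = 70
  L = 51 + 2·70 = 191
  K = 271 − 2·70 − 3·191 = -442
  G = 94 − 6·70 + 3·(-442) = -1652
  R = 259 + 5·191 + 2·(-442) − 3·(-1652) = 5286
ΔR = 5286 − 8562 = -3276; ΔG = -1652 − (-2822) = 1170
Score = (-3)·(-3276) + (-2)·1170 = 7488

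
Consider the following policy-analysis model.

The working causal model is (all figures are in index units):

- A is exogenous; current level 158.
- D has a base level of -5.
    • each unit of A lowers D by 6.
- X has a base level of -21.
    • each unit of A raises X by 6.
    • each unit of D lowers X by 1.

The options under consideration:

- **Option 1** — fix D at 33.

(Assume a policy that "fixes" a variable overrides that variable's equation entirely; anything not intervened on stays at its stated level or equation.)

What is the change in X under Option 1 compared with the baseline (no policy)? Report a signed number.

-986

Baseline:
  A = 158
  D = -5 − 6·158 = -953
  X = -21 + 6·158 − (-953) = 1880
Option 1 (D := 33):
  A = 158
  D = 33
  X = -21 + 6·158 − 33 = 894
Change in X: 894 − 1880 = -986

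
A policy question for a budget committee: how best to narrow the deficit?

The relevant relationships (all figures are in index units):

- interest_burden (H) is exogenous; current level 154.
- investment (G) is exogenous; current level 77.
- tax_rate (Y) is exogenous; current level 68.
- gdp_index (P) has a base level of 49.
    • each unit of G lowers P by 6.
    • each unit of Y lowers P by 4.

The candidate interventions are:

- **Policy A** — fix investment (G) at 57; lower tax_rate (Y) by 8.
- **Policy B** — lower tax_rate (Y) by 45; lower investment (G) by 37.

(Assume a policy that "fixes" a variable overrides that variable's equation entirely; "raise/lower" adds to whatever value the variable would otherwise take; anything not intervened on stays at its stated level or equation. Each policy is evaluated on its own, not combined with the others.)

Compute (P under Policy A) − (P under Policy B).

Policy A (G := 57, Y − 8):
  G = 57
  Y = 68 − 8 = 60
  P = 49 − 6·57 − 4·60 = -533
Policy B (Y − 45, G − 37):
  G = 77 − 37 = 40
  Y = 68 − 45 = 23
  P = 49 − 6·40 − 4·23 = -283
P: -533 − (-283) = -250

-250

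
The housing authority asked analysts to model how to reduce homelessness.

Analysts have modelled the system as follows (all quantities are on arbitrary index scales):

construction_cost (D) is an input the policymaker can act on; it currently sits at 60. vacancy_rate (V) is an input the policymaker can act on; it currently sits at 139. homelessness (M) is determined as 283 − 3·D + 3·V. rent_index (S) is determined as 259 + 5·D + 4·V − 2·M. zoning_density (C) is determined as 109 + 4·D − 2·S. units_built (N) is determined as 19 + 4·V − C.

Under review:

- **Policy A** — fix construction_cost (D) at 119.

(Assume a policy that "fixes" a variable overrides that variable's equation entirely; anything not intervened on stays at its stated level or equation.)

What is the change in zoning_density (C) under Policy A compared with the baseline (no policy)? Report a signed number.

-1062

Baseline:
  D = 60
  V = 139
  M = 283 − 3·60 + 3·139 = 520
  S = 259 + 5·60 + 4·139 − 2·520 = 75
  C = 109 + 4·60 − 2·75 = 199
Policy A (D := 119):
  D = 119
  V = 139
  M = 283 − 3·119 + 3·139 = 343
  S = 259 + 5·119 + 4·139 − 2·343 = 724
  C = 109 + 4·119 − 2·724 = -863
Change in C: -863 − 199 = -1062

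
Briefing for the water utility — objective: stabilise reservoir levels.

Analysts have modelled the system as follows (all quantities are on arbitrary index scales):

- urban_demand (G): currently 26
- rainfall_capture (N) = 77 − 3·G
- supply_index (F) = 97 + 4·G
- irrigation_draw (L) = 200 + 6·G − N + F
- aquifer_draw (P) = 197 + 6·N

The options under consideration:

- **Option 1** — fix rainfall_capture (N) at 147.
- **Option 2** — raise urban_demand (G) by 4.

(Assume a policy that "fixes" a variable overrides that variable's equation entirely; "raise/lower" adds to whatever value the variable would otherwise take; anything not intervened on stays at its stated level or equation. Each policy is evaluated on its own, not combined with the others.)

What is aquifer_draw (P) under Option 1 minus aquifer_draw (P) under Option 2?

960

Option 1 (N := 147):
  G = 26
  N = 147
  P = 197 + 6·147 = 1079
Option 2 (G + 4):
  G = 26 + 4 = 30
  N = 77 − 3·30 = -13
  P = 197 + 6·(-13) = 119
P: 1079 − 119 = 960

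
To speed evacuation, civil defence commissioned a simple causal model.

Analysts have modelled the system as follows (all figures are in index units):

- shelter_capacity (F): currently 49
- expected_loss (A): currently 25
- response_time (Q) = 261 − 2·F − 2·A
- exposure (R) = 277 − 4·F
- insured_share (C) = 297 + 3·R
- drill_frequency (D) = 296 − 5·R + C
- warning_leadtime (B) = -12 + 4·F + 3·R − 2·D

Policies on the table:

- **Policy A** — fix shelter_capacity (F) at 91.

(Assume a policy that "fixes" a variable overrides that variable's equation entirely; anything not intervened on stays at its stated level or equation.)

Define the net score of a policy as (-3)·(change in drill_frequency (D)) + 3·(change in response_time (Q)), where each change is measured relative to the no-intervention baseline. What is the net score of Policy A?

Baseline:
  F = 49
  A = 25
  Q = 261 − 2·49 − 2·25 = 113
  R = 277 − 4·49 = 81
  C = 297 + 3·81 = 540
  D = 296 − 5·81 + 540 = 431
Policy A (F := 91):
  F = 91
  A = 25
  Q = 261 − 2·91 − 2·25 = 29
  R = 277 − 4·91 = -87
  C = 297 + 3·(-87) = 36
  D = 296 − 5·(-87) + 36 = 767
ΔD = 767 − 431 = 336; ΔQ = 29 − 113 = -84
Score = (-3)·336 + 3·(-84) = -1260

-1260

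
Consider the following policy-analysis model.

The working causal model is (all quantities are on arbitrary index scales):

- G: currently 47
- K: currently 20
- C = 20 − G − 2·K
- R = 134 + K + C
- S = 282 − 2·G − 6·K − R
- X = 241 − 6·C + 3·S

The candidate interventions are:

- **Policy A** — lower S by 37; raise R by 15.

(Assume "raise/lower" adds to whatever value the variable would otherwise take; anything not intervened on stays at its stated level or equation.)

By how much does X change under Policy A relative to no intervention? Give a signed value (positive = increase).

-156

Baseline:
  G = 47
  K = 20
  C = 20 − 47 − 2·20 = -67
  R = 134 + 20 + (-67) = 87
  S = 282 − 2·47 − 6·20 − 87 = -19
  X = 241 − 6·(-67) + 3·(-19) = 586
Policy A (S − 37, R + 15):
  G = 47
  K = 20
  C = 20 − 47 − 2·20 = -67
  R = 134 + 20 + (-67) (+15 from intervention) = 102
  S = 282 − 2·47 − 6·20 − 102 (−37 from intervention) = -71
  X = 241 − 6·(-67) + 3·(-71) = 430
Change in X: 430 − 586 = -156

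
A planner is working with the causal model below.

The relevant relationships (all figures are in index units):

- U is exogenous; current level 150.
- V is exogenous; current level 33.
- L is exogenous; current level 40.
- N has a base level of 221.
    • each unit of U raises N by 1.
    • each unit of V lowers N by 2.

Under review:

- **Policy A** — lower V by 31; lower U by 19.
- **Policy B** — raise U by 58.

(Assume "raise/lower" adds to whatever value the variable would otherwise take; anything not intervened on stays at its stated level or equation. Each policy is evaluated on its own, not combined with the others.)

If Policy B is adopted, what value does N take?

Policy B (U + 58):
  U = 150 + 58 = 208
  V = 33
  N = 221 + 208 − 2·33 = 363

363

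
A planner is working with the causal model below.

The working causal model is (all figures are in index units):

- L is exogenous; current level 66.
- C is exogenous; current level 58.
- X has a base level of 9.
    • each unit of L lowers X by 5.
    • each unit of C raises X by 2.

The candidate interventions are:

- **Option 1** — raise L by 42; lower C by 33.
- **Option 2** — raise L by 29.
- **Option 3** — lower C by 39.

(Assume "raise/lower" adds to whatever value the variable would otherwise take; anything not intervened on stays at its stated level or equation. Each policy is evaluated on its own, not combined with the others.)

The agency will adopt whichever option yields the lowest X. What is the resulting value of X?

Option 1 (L + 42, C − 33):
  L = 66 + 42 = 108
  C = 58 − 33 = 25
  X = 9 − 5·108 + 2·25 = -481
Option 2 (L + 29):
  L = 66 + 29 = 95
  C = 58
  X = 9 − 5·95 + 2·58 = -350
Option 3 (C − 39):
  L = 66
  C = 58 − 39 = 19
  X = 9 − 5·66 + 2·19 = -283
Comparing — Option 1: X=-481, Option 2: X=-350, Option 3: X=-283. Lowest is -481 (Option 1).

-481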